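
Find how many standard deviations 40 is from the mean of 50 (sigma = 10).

-1

Step 1: Recall the z-score formula: z = (x - mu) / sigma
Step 2: Substitute values: z = (40 - 50) / 10
Step 3: z = -10 / 10 = -1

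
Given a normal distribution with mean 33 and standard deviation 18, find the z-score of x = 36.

0.1667

Step 1: Recall the z-score formula: z = (x - mu) / sigma
Step 2: Substitute values: z = (36 - 33) / 18
Step 3: z = 3 / 18 = 0.1667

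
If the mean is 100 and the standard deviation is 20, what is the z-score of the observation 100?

0

Step 1: Recall the z-score formula: z = (x - mu) / sigma
Step 2: Substitute values: z = (100 - 100) / 20
Step 3: z = 0 / 20 = 0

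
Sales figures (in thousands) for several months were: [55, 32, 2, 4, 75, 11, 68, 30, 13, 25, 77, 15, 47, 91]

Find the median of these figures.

31

Step 1: Sort the data in ascending order: [2, 4, 11, 13, 15, 25, 30, 32, 47, 55, 68, 75, 77, 91]
Step 2: The number of values is n = 14.
Step 3: Since n is even, the median is the average of positions 7 and 8:
  Median = (30 + 32) / 2 = 31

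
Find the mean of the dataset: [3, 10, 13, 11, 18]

11

Step 1: Sum all values: 3 + 10 + 13 + 11 + 18 = 55
Step 2: Count the number of values: n = 5
Step 3: Mean = sum / n = 55 / 5 = 11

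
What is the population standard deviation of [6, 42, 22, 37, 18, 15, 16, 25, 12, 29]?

10.6752

Step 1: Compute the mean: 22.2
Step 2: Sum of squared deviations from the mean: 1139.6
Step 3: Population variance = 1139.6 / 10 = 113.96
Step 4: Standard deviation = sqrt(113.96) = 10.6752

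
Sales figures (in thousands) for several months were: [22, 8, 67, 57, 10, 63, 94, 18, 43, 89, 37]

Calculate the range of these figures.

86

Step 1: Identify the maximum value: max = 94
Step 2: Identify the minimum value: min = 8
Step 3: Range = max - min = 94 - 8 = 86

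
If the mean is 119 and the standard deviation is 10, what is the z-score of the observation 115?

-0.4

Step 1: Recall the z-score formula: z = (x - mu) / sigma
Step 2: Substitute values: z = (115 - 119) / 10
Step 3: z = -4 / 10 = -0.4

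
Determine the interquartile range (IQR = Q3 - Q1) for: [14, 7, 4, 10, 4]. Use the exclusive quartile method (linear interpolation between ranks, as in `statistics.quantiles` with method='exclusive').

8

Step 1: Sort the data: [4, 4, 7, 10, 14]
Step 2: n = 5
Step 3: Using the exclusive quartile method:
  Q1 = 4
  Q2 (median) = 7
  Q3 = 12
  IQR = Q3 - Q1 = 12 - 4 = 8
Step 4: IQR = 8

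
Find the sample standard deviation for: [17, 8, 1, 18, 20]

8.0436

Step 1: Compute the mean: 12.8
Step 2: Sum of squared deviations from the mean: 258.8
Step 3: Sample variance = 258.8 / 4 = 64.7
Step 4: Standard deviation = sqrt(64.7) = 8.0436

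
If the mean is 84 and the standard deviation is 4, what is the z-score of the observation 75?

-2.25

Step 1: Recall the z-score formula: z = (x - mu) / sigma
Step 2: Substitute values: z = (75 - 84) / 4
Step 3: z = -9 / 4 = -2.25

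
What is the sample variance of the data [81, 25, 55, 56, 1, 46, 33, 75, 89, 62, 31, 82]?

720

Step 1: Compute the mean: (81 + 25 + 55 + 56 + 1 + 46 + 33 + 75 + 89 + 62 + 31 + 82) / 12 = 53
Step 2: Compute squared deviations from the mean:
  (81 - 53)^2 = 784
  (25 - 53)^2 = 784
  (55 - 53)^2 = 4
  (56 - 53)^2 = 9
  (1 - 53)^2 = 2704
  (46 - 53)^2 = 49
  (33 - 53)^2 = 400
  (75 - 53)^2 = 484
  (89 - 53)^2 = 1296
  (62 - 53)^2 = 81
  (31 - 53)^2 = 484
  (82 - 53)^2 = 841
Step 3: Sum of squared deviations = 7920
Step 4: Sample variance = 7920 / 11 = 720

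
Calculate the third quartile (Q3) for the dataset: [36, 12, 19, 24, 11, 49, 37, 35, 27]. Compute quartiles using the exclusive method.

36.5

Step 1: Sort the data: [11, 12, 19, 24, 27, 35, 36, 37, 49]
Step 2: n = 9
Step 3: Using the exclusive quartile method:
  Q1 = 15.5
  Q2 (median) = 27
  Q3 = 36.5
  IQR = Q3 - Q1 = 36.5 - 15.5 = 21
Step 4: Q3 = 36.5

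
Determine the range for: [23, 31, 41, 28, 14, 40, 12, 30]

29

Step 1: Identify the maximum value: max = 41
Step 2: Identify the minimum value: min = 12
Step 3: Range = max - min = 41 - 12 = 29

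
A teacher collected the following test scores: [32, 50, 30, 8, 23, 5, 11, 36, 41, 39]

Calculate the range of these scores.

45

Step 1: Identify the maximum value: max = 50
Step 2: Identify the minimum value: min = 5
Step 3: Range = max - min = 50 - 5 = 45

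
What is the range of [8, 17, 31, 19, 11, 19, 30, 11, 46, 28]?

38

Step 1: Identify the maximum value: max = 46
Step 2: Identify the minimum value: min = 8
Step 3: Range = max - min = 46 - 8 = 38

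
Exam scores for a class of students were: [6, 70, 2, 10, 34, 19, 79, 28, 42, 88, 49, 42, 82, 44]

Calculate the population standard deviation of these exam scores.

27.5519

Step 1: Compute the mean: 42.5
Step 2: Sum of squared deviations from the mean: 10627.5
Step 3: Population variance = 10627.5 / 14 = 759.1071
Step 4: Standard deviation = sqrt(759.1071) = 27.5519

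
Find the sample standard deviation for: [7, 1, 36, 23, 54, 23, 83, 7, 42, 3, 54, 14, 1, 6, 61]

25.9386

Step 1: Compute the mean: 27.6667
Step 2: Sum of squared deviations from the mean: 9419.3333
Step 3: Sample variance = 9419.3333 / 14 = 672.8095
Step 4: Standard deviation = sqrt(672.8095) = 25.9386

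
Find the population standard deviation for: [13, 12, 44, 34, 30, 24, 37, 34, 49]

11.9329

Step 1: Compute the mean: 30.7778
Step 2: Sum of squared deviations from the mean: 1281.5556
Step 3: Population variance = 1281.5556 / 9 = 142.3951
Step 4: Standard deviation = sqrt(142.3951) = 11.9329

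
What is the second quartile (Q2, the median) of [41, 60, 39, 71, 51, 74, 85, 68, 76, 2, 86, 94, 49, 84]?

69.5

Step 1: Sort the data: [2, 39, 41, 49, 51, 60, 68, 71, 74, 76, 84, 85, 86, 94]
Step 2: n = 14
Step 3: Q2 is the median. Since n is even, it is the average of the values at positions 7 and 8:
  Q2 = (68 + 71) / 2 = 69.5
Step 4: Q2 = 69.5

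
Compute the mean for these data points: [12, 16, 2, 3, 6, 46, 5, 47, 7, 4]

14.8

Step 1: Sum all values: 12 + 16 + 2 + 3 + 6 + 46 + 5 + 47 + 7 + 4 = 148
Step 2: Count the number of values: n = 10
Step 3: Mean = sum / n = 148 / 10 = 14.8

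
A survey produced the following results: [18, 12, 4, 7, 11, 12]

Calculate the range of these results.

14

Step 1: Identify the maximum value: max = 18
Step 2: Identify the minimum value: min = 4
Step 3: Range = max - min = 18 - 4 = 14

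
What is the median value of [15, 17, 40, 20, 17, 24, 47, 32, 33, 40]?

28

Step 1: Sort the data in ascending order: [15, 17, 17, 20, 24, 32, 33, 40, 40, 47]
Step 2: The number of values is n = 10.
Step 3: Since n is even, the median is the average of positions 5 and 6:
  Median = (24 + 32) / 2 = 28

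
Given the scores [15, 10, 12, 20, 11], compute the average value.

13.6

Step 1: Sum all values: 15 + 10 + 12 + 20 + 11 = 68
Step 2: Count the number of values: n = 5
Step 3: Mean = sum / n = 68 / 5 = 13.6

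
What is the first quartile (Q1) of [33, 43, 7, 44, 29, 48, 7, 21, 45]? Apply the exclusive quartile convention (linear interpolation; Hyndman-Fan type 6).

14

Step 1: Sort the data: [7, 7, 21, 29, 33, 43, 44, 45, 48]
Step 2: n = 9
Step 3: Using the exclusive quartile method:
  Q1 = 14
  Q2 (median) = 33
  Q3 = 44.5
  IQR = Q3 - Q1 = 44.5 - 14 = 30.5
Step 4: Q1 = 14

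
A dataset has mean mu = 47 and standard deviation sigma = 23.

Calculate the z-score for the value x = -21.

-2.9565

Step 1: Recall the z-score formula: z = (x - mu) / sigma
Step 2: Substitute values: z = (-21 - 47) / 23
Step 3: z = -68 / 23 = -2.9565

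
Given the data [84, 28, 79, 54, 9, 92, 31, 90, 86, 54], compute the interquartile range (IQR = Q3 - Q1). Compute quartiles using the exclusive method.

56.75

Step 1: Sort the data: [9, 28, 31, 54, 54, 79, 84, 86, 90, 92]
Step 2: n = 10
Step 3: Using the exclusive quartile method:
  Q1 = 30.25
  Q2 (median) = 66.5
  Q3 = 87
  IQR = Q3 - Q1 = 87 - 30.25 = 56.75
Step 4: IQR = 56.75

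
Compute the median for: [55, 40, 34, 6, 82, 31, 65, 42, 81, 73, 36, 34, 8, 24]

38

Step 1: Sort the data in ascending order: [6, 8, 24, 31, 34, 34, 36, 40, 42, 55, 65, 73, 81, 82]
Step 2: The number of values is n = 14.
Step 3: Since n is even, the median is the average of positions 7 and 8:
  Median = (36 + 40) / 2 = 38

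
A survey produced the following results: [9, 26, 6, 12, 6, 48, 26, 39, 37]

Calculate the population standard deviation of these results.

14.8681

Step 1: Compute the mean: 23.2222
Step 2: Sum of squared deviations from the mean: 1989.5556
Step 3: Population variance = 1989.5556 / 9 = 221.0617
Step 4: Standard deviation = sqrt(221.0617) = 14.8681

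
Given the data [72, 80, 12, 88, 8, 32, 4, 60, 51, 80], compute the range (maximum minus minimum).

84

Step 1: Identify the maximum value: max = 88
Step 2: Identify the minimum value: min = 4
Step 3: Range = max - min = 88 - 4 = 84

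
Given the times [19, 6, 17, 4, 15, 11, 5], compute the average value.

11

Step 1: Sum all values: 19 + 6 + 17 + 4 + 15 + 11 + 5 = 77
Step 2: Count the number of values: n = 7
Step 3: Mean = sum / n = 77 / 7 = 11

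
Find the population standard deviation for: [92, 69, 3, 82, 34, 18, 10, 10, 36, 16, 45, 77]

30.2379

Step 1: Compute the mean: 41
Step 2: Sum of squared deviations from the mean: 10972
Step 3: Population variance = 10972 / 12 = 914.3333
Step 4: Standard deviation = sqrt(914.3333) = 30.2379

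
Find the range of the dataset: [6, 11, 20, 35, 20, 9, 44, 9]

38

Step 1: Identify the maximum value: max = 44
Step 2: Identify the minimum value: min = 6
Step 3: Range = max - min = 44 - 6 = 38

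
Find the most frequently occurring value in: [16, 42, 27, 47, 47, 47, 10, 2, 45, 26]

47

Step 1: Count the frequency of each value:
  2: appears 1 time(s)
  10: appears 1 time(s)
  16: appears 1 time(s)
  26: appears 1 time(s)
  27: appears 1 time(s)
  42: appears 1 time(s)
  45: appears 1 time(s)
  47: appears 3 time(s)
Step 2: The value 47 appears most frequently (3 times).
Step 3: Mode = 47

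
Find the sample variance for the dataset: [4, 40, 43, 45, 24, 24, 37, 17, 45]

209.5

Step 1: Compute the mean: (4 + 40 + 43 + 45 + 24 + 24 + 37 + 17 + 45) / 9 = 31
Step 2: Compute squared deviations from the mean:
  (4 - 31)^2 = 729
  (40 - 31)^2 = 81
  (43 - 31)^2 = 144
  (45 - 31)^2 = 196
  (24 - 31)^2 = 49
  (24 - 31)^2 = 49
  (37 - 31)^2 = 36
  (17 - 31)^2 = 196
  (45 - 31)^2 = 196
Step 3: Sum of squared deviations = 1676
Step 4: Sample variance = 1676 / 8 = 209.5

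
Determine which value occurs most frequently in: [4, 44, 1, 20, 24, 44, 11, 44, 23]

44

Step 1: Count the frequency of each value:
  1: appears 1 time(s)
  4: appears 1 time(s)
  11: appears 1 time(s)
  20: appears 1 time(s)
  23: appears 1 time(s)
  24: appears 1 time(s)
  44: appears 3 time(s)
Step 2: The value 44 appears most frequently (3 times).
Step 3: Mode = 44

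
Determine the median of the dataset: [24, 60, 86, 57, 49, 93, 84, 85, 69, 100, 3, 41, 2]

60

Step 1: Sort the data in ascending order: [2, 3, 24, 41, 49, 57, 60, 69, 84, 85, 86, 93, 100]
Step 2: The number of values is n = 13.
Step 3: Since n is odd, the median is the middle value at position 7: 60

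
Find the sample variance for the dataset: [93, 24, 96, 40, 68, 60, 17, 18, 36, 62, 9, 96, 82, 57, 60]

877.1238

Step 1: Compute the mean: (93 + 24 + 96 + 40 + 68 + 60 + 17 + 18 + 36 + 62 + 9 + 96 + 82 + 57 + 60) / 15 = 54.5333
Step 2: Compute squared deviations from the mean:
  (93 - 54.5333)^2 = 1479.6844
  (24 - 54.5333)^2 = 932.2844
  (96 - 54.5333)^2 = 1719.4844
  (40 - 54.5333)^2 = 211.2178
  (68 - 54.5333)^2 = 181.3511
  (60 - 54.5333)^2 = 29.8844
  (17 - 54.5333)^2 = 1408.7511
  (18 - 54.5333)^2 = 1334.6844
  (36 - 54.5333)^2 = 343.4844
  (62 - 54.5333)^2 = 55.7511
  (9 - 54.5333)^2 = 2073.2844
  (96 - 54.5333)^2 = 1719.4844
  (82 - 54.5333)^2 = 754.4178
  (57 - 54.5333)^2 = 6.0844
  (60 - 54.5333)^2 = 29.8844
Step 3: Sum of squared deviations = 12279.7333
Step 4: Sample variance = 12279.7333 / 14 = 877.1238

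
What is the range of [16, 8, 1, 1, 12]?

15

Step 1: Identify the maximum value: max = 16
Step 2: Identify the minimum value: min = 1
Step 3: Range = max - min = 16 - 1 = 15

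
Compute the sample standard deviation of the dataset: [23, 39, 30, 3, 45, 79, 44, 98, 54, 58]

27.2276

Step 1: Compute the mean: 47.3
Step 2: Sum of squared deviations from the mean: 6672.1
Step 3: Sample variance = 6672.1 / 9 = 741.3444
Step 4: Standard deviation = sqrt(741.3444) = 27.2276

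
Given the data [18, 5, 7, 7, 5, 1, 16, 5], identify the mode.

5

Step 1: Count the frequency of each value:
  1: appears 1 time(s)
  5: appears 3 time(s)
  7: appears 2 time(s)
  16: appears 1 time(s)
  18: appears 1 time(s)
Step 2: The value 5 appears most frequently (3 times).
Step 3: Mode = 5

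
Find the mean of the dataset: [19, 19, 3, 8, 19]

13.6

Step 1: Sum all values: 19 + 19 + 3 + 8 + 19 = 68
Step 2: Count the number of values: n = 5
Step 3: Mean = sum / n = 68 / 5 = 13.6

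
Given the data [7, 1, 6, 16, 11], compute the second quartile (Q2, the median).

7

Step 1: Sort the data: [1, 6, 7, 11, 16]
Step 2: n = 5
Step 3: Q2 is the median. Since n is odd, it is the middle value at position 3: 7
Step 4: Q2 = 7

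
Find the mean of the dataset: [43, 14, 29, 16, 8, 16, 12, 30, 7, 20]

19.5

Step 1: Sum all values: 43 + 14 + 29 + 16 + 8 + 16 + 12 + 30 + 7 + 20 = 195
Step 2: Count the number of values: n = 10
Step 3: Mean = sum / n = 195 / 10 = 19.5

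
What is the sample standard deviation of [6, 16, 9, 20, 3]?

7.0498

Step 1: Compute the mean: 10.8
Step 2: Sum of squared deviations from the mean: 198.8
Step 3: Sample variance = 198.8 / 4 = 49.7
Step 4: Standard deviation = sqrt(49.7) = 7.0498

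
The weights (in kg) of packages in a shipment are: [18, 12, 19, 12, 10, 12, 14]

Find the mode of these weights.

12

Step 1: Count the frequency of each value:
  10: appears 1 time(s)
  12: appears 3 time(s)
  14: appears 1 time(s)
  18: appears 1 time(s)
  19: appears 1 time(s)
Step 2: The value 12 appears most frequently (3 times).
Step 3: Mode = 12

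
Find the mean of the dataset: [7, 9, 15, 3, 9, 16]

9.8333

Step 1: Sum all values: 7 + 9 + 15 + 3 + 9 + 16 = 59
Step 2: Count the number of values: n = 6
Step 3: Mean = sum / n = 59 / 6 = 9.8333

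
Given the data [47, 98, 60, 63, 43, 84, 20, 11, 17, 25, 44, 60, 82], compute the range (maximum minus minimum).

87

Step 1: Identify the maximum value: max = 98
Step 2: Identify the minimum value: min = 11
Step 3: Range = max - min = 98 - 11 = 87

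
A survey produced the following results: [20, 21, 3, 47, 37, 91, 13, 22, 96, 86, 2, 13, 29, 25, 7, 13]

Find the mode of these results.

13

Step 1: Count the frequency of each value:
  2: appears 1 time(s)
  3: appears 1 time(s)
  7: appears 1 time(s)
  13: appears 3 time(s)
  20: appears 1 time(s)
  21: appears 1 time(s)
  22: appears 1 time(s)
  25: appears 1 time(s)
  29: appears 1 time(s)
  37: appears 1 time(s)
  47: appears 1 time(s)
  86: appears 1 time(s)
  91: appears 1 time(s)
  96: appears 1 time(s)
Step 2: The value 13 appears most frequently (3 times).
Step 3: Mode = 13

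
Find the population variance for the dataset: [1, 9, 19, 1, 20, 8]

57.8889

Step 1: Compute the mean: (1 + 9 + 19 + 1 + 20 + 8) / 6 = 9.6667
Step 2: Compute squared deviations from the mean:
  (1 - 9.6667)^2 = 75.1111
  (9 - 9.6667)^2 = 0.4444
  (19 - 9.6667)^2 = 87.1111
  (1 - 9.6667)^2 = 75.1111
  (20 - 9.6667)^2 = 106.7778
  (8 - 9.6667)^2 = 2.7778
Step 3: Sum of squared deviations = 347.3333
Step 4: Population variance = 347.3333 / 6 = 57.8889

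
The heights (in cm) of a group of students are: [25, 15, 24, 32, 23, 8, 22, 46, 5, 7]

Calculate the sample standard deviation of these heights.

12.6144

Step 1: Compute the mean: 20.7
Step 2: Sum of squared deviations from the mean: 1432.1
Step 3: Sample variance = 1432.1 / 9 = 159.1222
Step 4: Standard deviation = sqrt(159.1222) = 12.6144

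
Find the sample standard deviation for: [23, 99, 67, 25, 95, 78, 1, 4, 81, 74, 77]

36.2466

Step 1: Compute the mean: 56.7273
Step 2: Sum of squared deviations from the mean: 13138.1818
Step 3: Sample variance = 13138.1818 / 10 = 1313.8182
Step 4: Standard deviation = sqrt(1313.8182) = 36.2466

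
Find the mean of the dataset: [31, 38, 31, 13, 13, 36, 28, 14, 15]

24.3333

Step 1: Sum all values: 31 + 38 + 31 + 13 + 13 + 36 + 28 + 14 + 15 = 219
Step 2: Count the number of values: n = 9
Step 3: Mean = sum / n = 219 / 9 = 24.3333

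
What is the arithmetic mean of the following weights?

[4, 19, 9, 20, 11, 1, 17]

11.5714

Step 1: Sum all values: 4 + 19 + 9 + 20 + 11 + 1 + 17 = 81
Step 2: Count the number of values: n = 7
Step 3: Mean = sum / n = 81 / 7 = 11.5714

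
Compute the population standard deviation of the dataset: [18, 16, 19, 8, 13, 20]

4.1096

Step 1: Compute the mean: 15.6667
Step 2: Sum of squared deviations from the mean: 101.3333
Step 3: Population variance = 101.3333 / 6 = 16.8889
Step 4: Standard deviation = sqrt(16.8889) = 4.1096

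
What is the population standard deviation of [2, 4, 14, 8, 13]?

4.7497

Step 1: Compute the mean: 8.2
Step 2: Sum of squared deviations from the mean: 112.8
Step 3: Population variance = 112.8 / 5 = 22.56
Step 4: Standard deviation = sqrt(22.56) = 4.7497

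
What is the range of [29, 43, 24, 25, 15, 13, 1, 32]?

42

Step 1: Identify the maximum value: max = 43
Step 2: Identify the minimum value: min = 1
Step 3: Range = max - min = 43 - 1 = 42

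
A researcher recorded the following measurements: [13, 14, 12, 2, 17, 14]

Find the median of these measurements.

13.5

Step 1: Sort the data in ascending order: [2, 12, 13, 14, 14, 17]
Step 2: The number of values is n = 6.
Step 3: Since n is even, the median is the average of positions 3 and 4:
  Median = (13 + 14) / 2 = 13.5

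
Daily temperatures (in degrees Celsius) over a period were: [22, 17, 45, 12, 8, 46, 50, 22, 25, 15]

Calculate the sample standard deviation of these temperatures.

15.2447

Step 1: Compute the mean: 26.2
Step 2: Sum of squared deviations from the mean: 2091.6
Step 3: Sample variance = 2091.6 / 9 = 232.4
Step 4: Standard deviation = sqrt(232.4) = 15.2447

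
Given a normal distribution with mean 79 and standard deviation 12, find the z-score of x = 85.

0.5

Step 1: Recall the z-score formula: z = (x - mu) / sigma
Step 2: Substitute values: z = (85 - 79) / 12
Step 3: z = 6 / 12 = 0.5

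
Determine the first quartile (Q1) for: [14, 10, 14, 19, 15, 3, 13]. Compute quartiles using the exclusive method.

10

Step 1: Sort the data: [3, 10, 13, 14, 14, 15, 19]
Step 2: n = 7
Step 3: Using the exclusive quartile method:
  Q1 = 10
  Q2 (median) = 14
  Q3 = 15
  IQR = Q3 - Q1 = 15 - 10 = 5
Step 4: Q1 = 10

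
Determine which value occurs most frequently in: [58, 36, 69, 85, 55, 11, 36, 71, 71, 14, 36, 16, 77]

36

Step 1: Count the frequency of each value:
  11: appears 1 time(s)
  14: appears 1 time(s)
  16: appears 1 time(s)
  36: appears 3 time(s)
  55: appears 1 time(s)
  58: appears 1 time(s)
  69: appears 1 time(s)
  71: appears 2 time(s)
  77: appears 1 time(s)
  85: appears 1 time(s)
Step 2: The value 36 appears most frequently (3 times).
Step 3: Mode = 36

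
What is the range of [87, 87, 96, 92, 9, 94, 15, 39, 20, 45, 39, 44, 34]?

87

Step 1: Identify the maximum value: max = 96
Step 2: Identify the minimum value: min = 9
Step 3: Range = max - min = 96 - 9 = 87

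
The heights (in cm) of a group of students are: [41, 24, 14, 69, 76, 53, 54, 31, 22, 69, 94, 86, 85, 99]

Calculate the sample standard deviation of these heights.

28.4216

Step 1: Compute the mean: 58.3571
Step 2: Sum of squared deviations from the mean: 10501.2143
Step 3: Sample variance = 10501.2143 / 13 = 807.7857
Step 4: Standard deviation = sqrt(807.7857) = 28.4216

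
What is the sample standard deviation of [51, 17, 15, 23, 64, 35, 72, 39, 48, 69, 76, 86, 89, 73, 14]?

26.3542

Step 1: Compute the mean: 51.4
Step 2: Sum of squared deviations from the mean: 9723.6
Step 3: Sample variance = 9723.6 / 14 = 694.5429
Step 4: Standard deviation = sqrt(694.5429) = 26.3542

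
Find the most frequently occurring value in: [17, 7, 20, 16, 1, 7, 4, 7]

7

Step 1: Count the frequency of each value:
  1: appears 1 time(s)
  4: appears 1 time(s)
  7: appears 3 time(s)
  16: appears 1 time(s)
  17: appears 1 time(s)
  20: appears 1 time(s)
Step 2: The value 7 appears most frequently (3 times).
Step 3: Mode = 7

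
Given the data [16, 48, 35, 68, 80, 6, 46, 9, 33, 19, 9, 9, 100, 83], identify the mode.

9

Step 1: Count the frequency of each value:
  6: appears 1 time(s)
  9: appears 3 time(s)
  16: appears 1 time(s)
  19: appears 1 time(s)
  33: appears 1 time(s)
  35: appears 1 time(s)
  46: appears 1 time(s)
  48: appears 1 time(s)
  68: appears 1 time(s)
  80: appears 1 time(s)
  83: appears 1 time(s)
  100: appears 1 time(s)
Step 2: The value 9 appears most frequently (3 times).
Step 3: Mode = 9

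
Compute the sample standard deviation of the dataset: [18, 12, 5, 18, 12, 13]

4.8166

Step 1: Compute the mean: 13
Step 2: Sum of squared deviations from the mean: 116
Step 3: Sample variance = 116 / 5 = 23.2
Step 4: Standard deviation = sqrt(23.2) = 4.8166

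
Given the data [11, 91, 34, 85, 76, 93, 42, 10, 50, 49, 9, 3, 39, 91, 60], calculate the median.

49

Step 1: Sort the data in ascending order: [3, 9, 10, 11, 34, 39, 42, 49, 50, 60, 76, 85, 91, 91, 93]
Step 2: The number of values is n = 15.
Step 3: Since n is odd, the median is the middle value at position 8: 49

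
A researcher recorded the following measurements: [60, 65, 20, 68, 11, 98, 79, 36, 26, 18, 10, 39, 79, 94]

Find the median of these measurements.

49.5

Step 1: Sort the data in ascending order: [10, 11, 18, 20, 26, 36, 39, 60, 65, 68, 79, 79, 94, 98]
Step 2: The number of values is n = 14.
Step 3: Since n is even, the median is the average of positions 7 and 8:
  Median = (39 + 60) / 2 = 49.5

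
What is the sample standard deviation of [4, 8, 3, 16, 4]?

5.3852

Step 1: Compute the mean: 7
Step 2: Sum of squared deviations from the mean: 116
Step 3: Sample variance = 116 / 4 = 29
Step 4: Standard deviation = sqrt(29) = 5.3852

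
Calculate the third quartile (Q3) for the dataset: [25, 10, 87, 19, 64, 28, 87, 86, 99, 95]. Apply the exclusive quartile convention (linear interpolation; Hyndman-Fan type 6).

89

Step 1: Sort the data: [10, 19, 25, 28, 64, 86, 87, 87, 95, 99]
Step 2: n = 10
Step 3: Using the exclusive quartile method:
  Q1 = 23.5
  Q2 (median) = 75
  Q3 = 89
  IQR = Q3 - Q1 = 89 - 23.5 = 65.5
Step 4: Q3 = 89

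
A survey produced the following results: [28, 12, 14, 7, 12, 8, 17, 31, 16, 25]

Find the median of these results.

15

Step 1: Sort the data in ascending order: [7, 8, 12, 12, 14, 16, 17, 25, 28, 31]
Step 2: The number of values is n = 10.
Step 3: Since n is even, the median is the average of positions 5 and 6:
  Median = (14 + 16) / 2 = 15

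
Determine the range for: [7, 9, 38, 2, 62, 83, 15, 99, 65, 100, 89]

98

Step 1: Identify the maximum value: max = 100
Step 2: Identify the minimum value: min = 2
Step 3: Range = max - min = 100 - 2 = 98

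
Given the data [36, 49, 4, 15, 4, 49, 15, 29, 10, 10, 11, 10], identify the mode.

10

Step 1: Count the frequency of each value:
  4: appears 2 time(s)
  10: appears 3 time(s)
  11: appears 1 time(s)
  15: appears 2 time(s)
  29: appears 1 time(s)
  36: appears 1 time(s)
  49: appears 2 time(s)
Step 2: The value 10 appears most frequently (3 times).
Step 3: Mode = 10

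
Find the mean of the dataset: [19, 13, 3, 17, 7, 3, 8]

10

Step 1: Sum all values: 19 + 13 + 3 + 17 + 7 + 3 + 8 = 70
Step 2: Count the number of values: n = 7
Step 3: Mean = sum / n = 70 / 7 = 10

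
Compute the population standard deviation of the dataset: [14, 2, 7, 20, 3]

6.8527

Step 1: Compute the mean: 9.2
Step 2: Sum of squared deviations from the mean: 234.8
Step 3: Population variance = 234.8 / 5 = 46.96
Step 4: Standard deviation = sqrt(46.96) = 6.8527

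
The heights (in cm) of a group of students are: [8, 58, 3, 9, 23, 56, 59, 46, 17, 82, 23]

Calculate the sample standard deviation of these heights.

26.3

Step 1: Compute the mean: 34.9091
Step 2: Sum of squared deviations from the mean: 6916.9091
Step 3: Sample variance = 6916.9091 / 10 = 691.6909
Step 4: Standard deviation = sqrt(691.6909) = 26.3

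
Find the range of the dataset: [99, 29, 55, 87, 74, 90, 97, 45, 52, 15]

84

Step 1: Identify the maximum value: max = 99
Step 2: Identify the minimum value: min = 15
Step 3: Range = max - min = 99 - 15 = 84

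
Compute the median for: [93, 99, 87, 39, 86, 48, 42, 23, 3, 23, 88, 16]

45

Step 1: Sort the data in ascending order: [3, 16, 23, 23, 39, 42, 48, 86, 87, 88, 93, 99]
Step 2: The number of values is n = 12.
Step 3: Since n is even, the median is the average of positions 6 and 7:
  Median = (42 + 48) / 2 = 45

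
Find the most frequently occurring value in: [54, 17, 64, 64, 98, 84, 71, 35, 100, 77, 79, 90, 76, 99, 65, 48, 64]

64

Step 1: Count the frequency of each value:
  17: appears 1 time(s)
  35: appears 1 time(s)
  48: appears 1 time(s)
  54: appears 1 time(s)
  64: appears 3 time(s)
  65: appears 1 time(s)
  71: appears 1 time(s)
  76: appears 1 time(s)
  77: appears 1 time(s)
  79: appears 1 time(s)
  84: appears 1 time(s)
  90: appears 1 time(s)
  98: appears 1 time(s)
  99: appears 1 time(s)
  100: appears 1 time(s)
Step 2: The value 64 appears most frequently (3 times).
Step 3: Mode = 64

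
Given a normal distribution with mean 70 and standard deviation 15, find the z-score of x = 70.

0

Step 1: Recall the z-score formula: z = (x - mu) / sigma
Step 2: Substitute values: z = (70 - 70) / 15
Step 3: z = 0 / 15 = 0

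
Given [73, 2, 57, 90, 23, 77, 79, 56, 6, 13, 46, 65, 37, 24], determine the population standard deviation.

28.0495

Step 1: Compute the mean: 46.2857
Step 2: Sum of squared deviations from the mean: 11014.8571
Step 3: Population variance = 11014.8571 / 14 = 786.7755
Step 4: Standard deviation = sqrt(786.7755) = 28.0495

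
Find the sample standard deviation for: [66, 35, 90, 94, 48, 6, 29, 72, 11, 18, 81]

32.2304

Step 1: Compute the mean: 50
Step 2: Sum of squared deviations from the mean: 10388
Step 3: Sample variance = 10388 / 10 = 1038.8
Step 4: Standard deviation = sqrt(1038.8) = 32.2304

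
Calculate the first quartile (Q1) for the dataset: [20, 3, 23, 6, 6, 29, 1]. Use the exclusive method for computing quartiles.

3

Step 1: Sort the data: [1, 3, 6, 6, 20, 23, 29]
Step 2: n = 7
Step 3: Using the exclusive quartile method:
  Q1 = 3
  Q2 (median) = 6
  Q3 = 23
  IQR = Q3 - Q1 = 23 - 3 = 20
Step 4: Q1 = 3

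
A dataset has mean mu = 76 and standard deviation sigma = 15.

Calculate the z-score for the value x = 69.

-0.4667

Step 1: Recall the z-score formula: z = (x - mu) / sigma
Step 2: Substitute values: z = (69 - 76) / 15
Step 3: z = -7 / 15 = -0.4667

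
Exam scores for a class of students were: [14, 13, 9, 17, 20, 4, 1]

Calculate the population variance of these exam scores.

40.4082

Step 1: Compute the mean: (14 + 13 + 9 + 17 + 20 + 4 + 1) / 7 = 11.1429
Step 2: Compute squared deviations from the mean:
  (14 - 11.1429)^2 = 8.1633
  (13 - 11.1429)^2 = 3.449
  (9 - 11.1429)^2 = 4.5918
  (17 - 11.1429)^2 = 34.3061
  (20 - 11.1429)^2 = 78.449
  (4 - 11.1429)^2 = 51.0204
  (1 - 11.1429)^2 = 102.8776
Step 3: Sum of squared deviations = 282.8571
Step 4: Population variance = 282.8571 / 7 = 40.4082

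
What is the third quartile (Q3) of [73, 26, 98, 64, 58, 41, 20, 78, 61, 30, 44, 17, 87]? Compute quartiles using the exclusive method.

75.5

Step 1: Sort the data: [17, 20, 26, 30, 41, 44, 58, 61, 64, 73, 78, 87, 98]
Step 2: n = 13
Step 3: Using the exclusive quartile method:
  Q1 = 28
  Q2 (median) = 58
  Q3 = 75.5
  IQR = Q3 - Q1 = 75.5 - 28 = 47.5
Step 4: Q3 = 75.5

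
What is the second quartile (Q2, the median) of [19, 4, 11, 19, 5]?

11

Step 1: Sort the data: [4, 5, 11, 19, 19]
Step 2: n = 5
Step 3: Q2 is the median. Since n is odd, it is the middle value at position 3: 11
Step 4: Q2 = 11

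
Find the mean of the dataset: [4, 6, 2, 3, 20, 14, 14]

9

Step 1: Sum all values: 4 + 6 + 2 + 3 + 20 + 14 + 14 = 63
Step 2: Count the number of values: n = 7
Step 3: Mean = sum / n = 63 / 7 = 9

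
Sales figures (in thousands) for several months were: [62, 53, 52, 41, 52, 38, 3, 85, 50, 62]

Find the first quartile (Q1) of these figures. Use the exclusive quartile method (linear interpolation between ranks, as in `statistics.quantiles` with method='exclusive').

40.25

Step 1: Sort the data: [3, 38, 41, 50, 52, 52, 53, 62, 62, 85]
Step 2: n = 10
Step 3: Using the exclusive quartile method:
  Q1 = 40.25
  Q2 (median) = 52
  Q3 = 62
  IQR = Q3 - Q1 = 62 - 40.25 = 21.75
Step 4: Q1 = 40.25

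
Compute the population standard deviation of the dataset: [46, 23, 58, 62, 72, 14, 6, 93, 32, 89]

28.9145

Step 1: Compute the mean: 49.5
Step 2: Sum of squared deviations from the mean: 8360.5
Step 3: Population variance = 8360.5 / 10 = 836.05
Step 4: Standard deviation = sqrt(836.05) = 28.9145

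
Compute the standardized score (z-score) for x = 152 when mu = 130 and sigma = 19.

1.1579

Step 1: Recall the z-score formula: z = (x - mu) / sigma
Step 2: Substitute values: z = (152 - 130) / 19
Step 3: z = 22 / 19 = 1.1579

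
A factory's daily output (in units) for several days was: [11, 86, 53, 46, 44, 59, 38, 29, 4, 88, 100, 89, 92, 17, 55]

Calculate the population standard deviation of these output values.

30.2819

Step 1: Compute the mean: 54.0667
Step 2: Sum of squared deviations from the mean: 13754.9333
Step 3: Population variance = 13754.9333 / 15 = 916.9956
Step 4: Standard deviation = sqrt(916.9956) = 30.2819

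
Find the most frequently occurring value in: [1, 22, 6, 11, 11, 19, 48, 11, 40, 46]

11

Step 1: Count the frequency of each value:
  1: appears 1 time(s)
  6: appears 1 time(s)
  11: appears 3 time(s)
  19: appears 1 time(s)
  22: appears 1 time(s)
  40: appears 1 time(s)
  46: appears 1 time(s)
  48: appears 1 time(s)
Step 2: The value 11 appears most frequently (3 times).
Step 3: Mode = 11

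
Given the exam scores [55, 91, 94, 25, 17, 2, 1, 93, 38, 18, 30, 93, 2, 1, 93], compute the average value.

43.5333

Step 1: Sum all values: 55 + 91 + 94 + 25 + 17 + 2 + 1 + 93 + 38 + 18 + 30 + 93 + 2 + 1 + 93 = 653
Step 2: Count the number of values: n = 15
Step 3: Mean = sum / n = 653 / 15 = 43.5333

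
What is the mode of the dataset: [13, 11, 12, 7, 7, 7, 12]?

7

Step 1: Count the frequency of each value:
  7: appears 3 time(s)
  11: appears 1 time(s)
  12: appears 2 time(s)
  13: appears 1 time(s)
Step 2: The value 7 appears most frequently (3 times).
Step 3: Mode = 7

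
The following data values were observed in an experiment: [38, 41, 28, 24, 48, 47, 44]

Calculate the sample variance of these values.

86.619

Step 1: Compute the mean: (38 + 41 + 28 + 24 + 48 + 47 + 44) / 7 = 38.5714
Step 2: Compute squared deviations from the mean:
  (38 - 38.5714)^2 = 0.3265
  (41 - 38.5714)^2 = 5.898
  (28 - 38.5714)^2 = 111.7551
  (24 - 38.5714)^2 = 212.3265
  (48 - 38.5714)^2 = 88.898
  (47 - 38.5714)^2 = 71.0408
  (44 - 38.5714)^2 = 29.4694
Step 3: Sum of squared deviations = 519.7143
Step 4: Sample variance = 519.7143 / 6 = 86.619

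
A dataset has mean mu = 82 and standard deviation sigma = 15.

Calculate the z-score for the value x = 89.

0.4667

Step 1: Recall the z-score formula: z = (x - mu) / sigma
Step 2: Substitute values: z = (89 - 82) / 15
Step 3: z = 7 / 15 = 0.4667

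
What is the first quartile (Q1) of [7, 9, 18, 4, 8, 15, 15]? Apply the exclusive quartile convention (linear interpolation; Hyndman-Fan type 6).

7

Step 1: Sort the data: [4, 7, 8, 9, 15, 15, 18]
Step 2: n = 7
Step 3: Using the exclusive quartile method:
  Q1 = 7
  Q2 (median) = 9
  Q3 = 15
  IQR = Q3 - Q1 = 15 - 7 = 8
Step 4: Q1 = 7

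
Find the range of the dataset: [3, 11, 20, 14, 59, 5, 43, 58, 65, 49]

62

Step 1: Identify the maximum value: max = 65
Step 2: Identify the minimum value: min = 3
Step 3: Range = max - min = 65 - 3 = 62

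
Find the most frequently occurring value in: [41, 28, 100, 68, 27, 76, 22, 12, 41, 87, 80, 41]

41

Step 1: Count the frequency of each value:
  12: appears 1 time(s)
  22: appears 1 time(s)
  27: appears 1 time(s)
  28: appears 1 time(s)
  41: appears 3 time(s)
  68: appears 1 time(s)
  76: appears 1 time(s)
  80: appears 1 time(s)
  87: appears 1 time(s)
  100: appears 1 time(s)
Step 2: The value 41 appears most frequently (3 times).
Step 3: Mode = 41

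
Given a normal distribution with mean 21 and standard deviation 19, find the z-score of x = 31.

0.5263

Step 1: Recall the z-score formula: z = (x - mu) / sigma
Step 2: Substitute values: z = (31 - 21) / 19
Step 3: z = 10 / 19 = 0.5263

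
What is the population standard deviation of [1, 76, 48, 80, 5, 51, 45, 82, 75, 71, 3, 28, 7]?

30.6293

Step 1: Compute the mean: 44
Step 2: Sum of squared deviations from the mean: 12196
Step 3: Population variance = 12196 / 13 = 938.1538
Step 4: Standard deviation = sqrt(938.1538) = 30.6293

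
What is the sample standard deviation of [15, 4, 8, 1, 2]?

5.7009

Step 1: Compute the mean: 6
Step 2: Sum of squared deviations from the mean: 130
Step 3: Sample variance = 130 / 4 = 32.5
Step 4: Standard deviation = sqrt(32.5) = 5.7009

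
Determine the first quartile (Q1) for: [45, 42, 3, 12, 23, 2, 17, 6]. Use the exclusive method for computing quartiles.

3.75

Step 1: Sort the data: [2, 3, 6, 12, 17, 23, 42, 45]
Step 2: n = 8
Step 3: Using the exclusive quartile method:
  Q1 = 3.75
  Q2 (median) = 14.5
  Q3 = 37.25
  IQR = Q3 - Q1 = 37.25 - 3.75 = 33.5
Step 4: Q1 = 3.75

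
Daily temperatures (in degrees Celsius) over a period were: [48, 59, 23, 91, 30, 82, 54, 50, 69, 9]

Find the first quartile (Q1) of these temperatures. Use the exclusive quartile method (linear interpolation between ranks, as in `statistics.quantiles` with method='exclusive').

28.25

Step 1: Sort the data: [9, 23, 30, 48, 50, 54, 59, 69, 82, 91]
Step 2: n = 10
Step 3: Using the exclusive quartile method:
  Q1 = 28.25
  Q2 (median) = 52
  Q3 = 72.25
  IQR = Q3 - Q1 = 72.25 - 28.25 = 44
Step 4: Q1 = 28.25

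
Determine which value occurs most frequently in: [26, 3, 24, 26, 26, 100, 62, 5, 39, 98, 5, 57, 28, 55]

26

Step 1: Count the frequency of each value:
  3: appears 1 time(s)
  5: appears 2 time(s)
  24: appears 1 time(s)
  26: appears 3 time(s)
  28: appears 1 time(s)
  39: appears 1 time(s)
  55: appears 1 time(s)
  57: appears 1 time(s)
  62: appears 1 time(s)
  98: appears 1 time(s)
  100: appears 1 time(s)
Step 2: The value 26 appears most frequently (3 times).
Step 3: Mode = 26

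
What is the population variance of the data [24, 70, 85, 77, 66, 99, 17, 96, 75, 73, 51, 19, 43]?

726.1302

Step 1: Compute the mean: (24 + 70 + 85 + 77 + 66 + 99 + 17 + 96 + 75 + 73 + 51 + 19 + 43) / 13 = 61.1538
Step 2: Compute squared deviations from the mean:
  (24 - 61.1538)^2 = 1380.4083
  (70 - 61.1538)^2 = 78.2544
  (85 - 61.1538)^2 = 568.6391
  (77 - 61.1538)^2 = 251.1006
  (66 - 61.1538)^2 = 23.4852
  (99 - 61.1538)^2 = 1432.3314
  (17 - 61.1538)^2 = 1949.5621
  (96 - 61.1538)^2 = 1214.2544
  (75 - 61.1538)^2 = 191.716
  (73 - 61.1538)^2 = 140.3314
  (51 - 61.1538)^2 = 103.1006
  (19 - 61.1538)^2 = 1776.9467
  (43 - 61.1538)^2 = 329.5621
Step 3: Sum of squared deviations = 9439.6923
Step 4: Population variance = 9439.6923 / 13 = 726.1302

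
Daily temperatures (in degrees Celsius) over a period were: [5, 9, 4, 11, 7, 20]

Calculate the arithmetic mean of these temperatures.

9.3333

Step 1: Sum all values: 5 + 9 + 4 + 11 + 7 + 20 = 56
Step 2: Count the number of values: n = 6
Step 3: Mean = sum / n = 56 / 6 = 9.3333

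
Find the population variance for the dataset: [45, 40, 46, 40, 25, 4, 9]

260.4082

Step 1: Compute the mean: (45 + 40 + 46 + 40 + 25 + 4 + 9) / 7 = 29.8571
Step 2: Compute squared deviations from the mean:
  (45 - 29.8571)^2 = 229.3061
  (40 - 29.8571)^2 = 102.8776
  (46 - 29.8571)^2 = 260.5918
  (40 - 29.8571)^2 = 102.8776
  (25 - 29.8571)^2 = 23.5918
  (4 - 29.8571)^2 = 668.5918
  (9 - 29.8571)^2 = 435.0204
Step 3: Sum of squared deviations = 1822.8571
Step 4: Population variance = 1822.8571 / 7 = 260.4082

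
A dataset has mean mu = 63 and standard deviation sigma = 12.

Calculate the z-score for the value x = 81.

1.5

Step 1: Recall the z-score formula: z = (x - mu) / sigma
Step 2: Substitute values: z = (81 - 63) / 12
Step 3: z = 18 / 12 = 1.5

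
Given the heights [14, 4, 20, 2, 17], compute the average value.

11.4

Step 1: Sum all values: 14 + 4 + 20 + 2 + 17 = 57
Step 2: Count the number of values: n = 5
Step 3: Mean = sum / n = 57 / 5 = 11.4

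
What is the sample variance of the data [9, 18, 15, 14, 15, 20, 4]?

29.619

Step 1: Compute the mean: (9 + 18 + 15 + 14 + 15 + 20 + 4) / 7 = 13.5714
Step 2: Compute squared deviations from the mean:
  (9 - 13.5714)^2 = 20.898
  (18 - 13.5714)^2 = 19.6122
  (15 - 13.5714)^2 = 2.0408
  (14 - 13.5714)^2 = 0.1837
  (15 - 13.5714)^2 = 2.0408
  (20 - 13.5714)^2 = 41.3265
  (4 - 13.5714)^2 = 91.6122
Step 3: Sum of squared deviations = 177.7143
Step 4: Sample variance = 177.7143 / 6 = 29.619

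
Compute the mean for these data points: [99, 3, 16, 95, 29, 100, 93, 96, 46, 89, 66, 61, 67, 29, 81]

64.6667

Step 1: Sum all values: 99 + 3 + 16 + 95 + 29 + 100 + 93 + 96 + 46 + 89 + 66 + 61 + 67 + 29 + 81 = 970
Step 2: Count the number of values: n = 15
Step 3: Mean = sum / n = 970 / 15 = 64.6667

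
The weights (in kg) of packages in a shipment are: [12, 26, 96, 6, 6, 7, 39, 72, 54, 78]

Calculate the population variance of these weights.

1018.04

Step 1: Compute the mean: (12 + 26 + 96 + 6 + 6 + 7 + 39 + 72 + 54 + 78) / 10 = 39.6
Step 2: Compute squared deviations from the mean:
  (12 - 39.6)^2 = 761.76
  (26 - 39.6)^2 = 184.96
  (96 - 39.6)^2 = 3180.96
  (6 - 39.6)^2 = 1128.96
  (6 - 39.6)^2 = 1128.96
  (7 - 39.6)^2 = 1062.76
  (39 - 39.6)^2 = 0.36
  (72 - 39.6)^2 = 1049.76
  (54 - 39.6)^2 = 207.36
  (78 - 39.6)^2 = 1474.56
Step 3: Sum of squared deviations = 10180.4
Step 4: Population variance = 10180.4 / 10 = 1018.04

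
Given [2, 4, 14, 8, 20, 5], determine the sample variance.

47.3667

Step 1: Compute the mean: (2 + 4 + 14 + 8 + 20 + 5) / 6 = 8.8333
Step 2: Compute squared deviations from the mean:
  (2 - 8.8333)^2 = 46.6944
  (4 - 8.8333)^2 = 23.3611
  (14 - 8.8333)^2 = 26.6944
  (8 - 8.8333)^2 = 0.6944
  (20 - 8.8333)^2 = 124.6944
  (5 - 8.8333)^2 = 14.6944
Step 3: Sum of squared deviations = 236.8333
Step 4: Sample variance = 236.8333 / 5 = 47.3667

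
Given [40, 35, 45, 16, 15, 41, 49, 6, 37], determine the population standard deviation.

14.3613

Step 1: Compute the mean: 31.5556
Step 2: Sum of squared deviations from the mean: 1856.2222
Step 3: Population variance = 1856.2222 / 9 = 206.2469
Step 4: Standard deviation = sqrt(206.2469) = 14.3613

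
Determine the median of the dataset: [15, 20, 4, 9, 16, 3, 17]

15

Step 1: Sort the data in ascending order: [3, 4, 9, 15, 16, 17, 20]
Step 2: The number of values is n = 7.
Step 3: Since n is odd, the median is the middle value at position 4: 15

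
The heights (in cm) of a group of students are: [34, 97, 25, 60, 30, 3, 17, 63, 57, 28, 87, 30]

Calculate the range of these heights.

94

Step 1: Identify the maximum value: max = 97
Step 2: Identify the minimum value: min = 3
Step 3: Range = max - min = 97 - 3 = 94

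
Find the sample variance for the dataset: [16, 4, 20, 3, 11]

54.7

Step 1: Compute the mean: (16 + 4 + 20 + 3 + 11) / 5 = 10.8
Step 2: Compute squared deviations from the mean:
  (16 - 10.8)^2 = 27.04
  (4 - 10.8)^2 = 46.24
  (20 - 10.8)^2 = 84.64
  (3 - 10.8)^2 = 60.84
  (11 - 10.8)^2 = 0.04
Step 3: Sum of squared deviations = 218.8
Step 4: Sample variance = 218.8 / 4 = 54.7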